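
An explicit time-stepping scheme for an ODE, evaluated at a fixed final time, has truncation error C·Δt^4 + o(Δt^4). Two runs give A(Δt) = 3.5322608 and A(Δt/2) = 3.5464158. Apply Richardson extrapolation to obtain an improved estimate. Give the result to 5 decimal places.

3.54736

The leading error scales as Δt^4; refining by a factor of 2 reduces it by 2^4 = 16.
Extrapolated value = (16·A(Δt/2) − A(Δt)) / (16 − 1)
= (16·3.5464158 − 3.5322608) / 15
= 53.2103920 / 15 = 3.5473595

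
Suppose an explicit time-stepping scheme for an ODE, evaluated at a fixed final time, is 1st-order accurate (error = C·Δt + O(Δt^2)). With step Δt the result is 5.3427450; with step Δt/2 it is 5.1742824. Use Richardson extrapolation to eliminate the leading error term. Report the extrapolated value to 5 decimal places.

5.00582

The leading error scales as Δt; refining by a factor of 2 reduces it by 2^1 = 2.
Extrapolated value = (2·A(Δt/2) − A(Δt)) / (2 − 1)
= (2·5.1742824 − 5.3427450) / 1
= 5.0058198 / 1 = 5.0058198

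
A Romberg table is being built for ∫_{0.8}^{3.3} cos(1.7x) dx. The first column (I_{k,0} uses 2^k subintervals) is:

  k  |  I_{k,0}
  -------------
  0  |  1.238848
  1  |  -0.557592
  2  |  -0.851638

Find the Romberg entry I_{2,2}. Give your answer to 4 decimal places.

I_{1,1} = (4·(-0.557592) − 1.238848) / 3 = -1.156405
I_{2,1} = (4·(-0.851638) − (-0.557592)) / 3 = -0.949653
I_{2,2} = (16·(-0.949653) − (-1.156405)) / 15 = -0.935870

-0.9359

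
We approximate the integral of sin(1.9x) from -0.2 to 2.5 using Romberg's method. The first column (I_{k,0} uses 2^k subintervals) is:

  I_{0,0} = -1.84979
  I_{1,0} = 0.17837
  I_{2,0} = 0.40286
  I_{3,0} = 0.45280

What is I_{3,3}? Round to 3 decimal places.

0.469

Richardson extrapolation on the trapezoidal column (denominator 4−1=3):
I_{1,1} = (4·0.17837 − (-1.84979)) / 3 = 0.85442
I_{2,1} = (4·0.40286 − 0.17837) / 3 = 0.47769
I_{3,1} = 0.45280 + (0.45280 − 0.40286)/3 = 0.46945
I_{2,2} = (16·0.47769 − 0.85442) / 15 = 0.45257
I_{3,2} = (16·0.46945 − 0.47769) / 15 = 0.46890
I_{3,3} = (64·0.46890 − 0.45257) / 63 = 0.46916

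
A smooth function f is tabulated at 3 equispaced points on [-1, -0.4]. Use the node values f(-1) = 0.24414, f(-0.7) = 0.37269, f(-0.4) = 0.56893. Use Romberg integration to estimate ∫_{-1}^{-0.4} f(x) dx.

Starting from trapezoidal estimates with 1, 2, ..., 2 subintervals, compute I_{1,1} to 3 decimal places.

I_{0,0} (trapezoid, 1 panel, h=0.6000): 0.24392
I_{1,0} (trapezoid, 2 panels, h=0.3000): 0.23377
I_{1,1} = 0.23377 + (0.23377 − 0.24392)/3 = 0.23039

0.230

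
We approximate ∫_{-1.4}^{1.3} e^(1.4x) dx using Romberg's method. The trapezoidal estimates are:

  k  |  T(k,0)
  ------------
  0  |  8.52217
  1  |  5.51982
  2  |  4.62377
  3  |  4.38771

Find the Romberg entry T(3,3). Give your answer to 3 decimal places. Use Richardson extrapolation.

4.308

T(1,1) = 5.51982 + (5.51982 − 8.52217)/3 = 4.51904
T(2,1) = (4·4.62377 − 5.51982) / 3 = 4.32509
T(3,1) = 4.38771 + (4.38771 − 4.62377)/3 = 4.30902
T(2,2) = 4.32509 + (4.32509 − 4.51904)/15 = 4.31216
T(3,2) = 4.30902 + (4.30902 − 4.32509)/15 = 4.30795
T(3,3) = 4.30795 + (4.30795 − 4.31216)/63 = 4.30788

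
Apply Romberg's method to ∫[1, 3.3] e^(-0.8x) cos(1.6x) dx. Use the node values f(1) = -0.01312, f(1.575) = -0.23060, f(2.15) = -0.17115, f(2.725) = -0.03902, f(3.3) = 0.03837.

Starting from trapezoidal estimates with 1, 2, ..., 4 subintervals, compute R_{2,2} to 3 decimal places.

-0.268

R_{0,0} (trapezoid, 1 panel, h=2.3000): 0.02904
R_{1,0} (trapezoid, 2 panels, h=1.1500): -0.18230
R_{2,0} (trapezoid, 4 panels, h=0.5750): -0.24618
R_{1,1} = -0.18230 + (-0.18230 − 0.02904)/3 = -0.25275
R_{2,1} = -0.24618 + (-0.24618 − (-0.18230))/3 = -0.26747
R_{2,2} = -0.26747 + (-0.26747 − (-0.25275))/15 = -0.26845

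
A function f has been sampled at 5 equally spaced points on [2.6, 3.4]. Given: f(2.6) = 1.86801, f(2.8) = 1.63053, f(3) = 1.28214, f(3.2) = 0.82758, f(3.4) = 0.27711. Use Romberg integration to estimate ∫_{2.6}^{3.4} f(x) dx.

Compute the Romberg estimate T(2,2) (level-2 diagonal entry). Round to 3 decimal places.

0.969

T(0,0) (trapezoid, 1 panel, h=0.8000): 0.85805
T(1,0) (trapezoid, 2 panels, h=0.4000): 0.94188
T(2,0) (trapezoid, 4 panels, h=0.2000): 0.96256
T(1,1) = 0.94188 + (0.94188 − 0.85805)/3 = 0.96982
T(2,1) = 0.96256 + (0.96256 − 0.94188)/3 = 0.96945
T(2,2) = 0.96945 + (0.96945 − 0.96982)/15 = 0.96943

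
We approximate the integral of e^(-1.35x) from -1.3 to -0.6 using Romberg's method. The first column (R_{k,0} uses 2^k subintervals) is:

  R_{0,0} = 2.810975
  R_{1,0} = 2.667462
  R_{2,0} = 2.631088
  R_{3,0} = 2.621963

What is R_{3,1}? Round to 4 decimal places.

Richardson extrapolation on the trapezoidal column (denominator 4−1=3):
R_{3,1} = 2.621963 + (2.621963 − 2.631088)/3 = 2.618921

2.6189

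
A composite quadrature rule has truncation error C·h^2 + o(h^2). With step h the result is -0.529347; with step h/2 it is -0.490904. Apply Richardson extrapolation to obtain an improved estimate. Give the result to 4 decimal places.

-0.4781

Extrapolated value = (4·A(h/2) − A(h)) / (4 − 1)
= (4·(-0.490904) − (-0.529347)) / 3
= -1.434269 / 3 = -0.478090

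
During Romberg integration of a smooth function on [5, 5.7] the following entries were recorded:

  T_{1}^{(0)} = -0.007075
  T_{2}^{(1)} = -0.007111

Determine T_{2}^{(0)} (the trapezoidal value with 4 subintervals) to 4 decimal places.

From T_{2}^{(1)} = (4·T_{2}^{(0)} − T_{1}^{(0)})/3, solve for T_{2}^{(0)}:
4·T_{2}^{(0)} = 3·(-0.007111) + (-0.007075) = -0.028408
T_{2}^{(0)} = -0.007102

-0.0071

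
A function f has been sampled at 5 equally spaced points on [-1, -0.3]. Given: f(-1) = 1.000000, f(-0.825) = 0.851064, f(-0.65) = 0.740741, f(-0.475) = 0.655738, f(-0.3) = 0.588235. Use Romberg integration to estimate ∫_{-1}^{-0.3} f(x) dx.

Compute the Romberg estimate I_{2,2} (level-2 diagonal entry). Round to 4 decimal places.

I_{0,0} (trapezoid, 1 panel, h=0.7000): 0.555882
I_{1,0} (trapezoid, 2 panels, h=0.3500): 0.537200
I_{2,0} (trapezoid, 4 panels, h=0.1750): 0.532291
I_{1,1} = 0.537200 + (0.537200 − 0.555882)/3 = 0.530973
I_{2,1} = 0.532291 + (0.532291 − 0.537200)/3 = 0.530655
I_{2,2} = 0.530655 + (0.530655 − 0.530973)/15 = 0.530634

0.5306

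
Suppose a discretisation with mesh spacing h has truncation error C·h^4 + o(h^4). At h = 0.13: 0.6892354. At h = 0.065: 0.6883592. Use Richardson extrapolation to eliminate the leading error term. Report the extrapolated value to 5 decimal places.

0.68830

The leading error scales as h^4; refining by a factor of 2 reduces it by 2^4 = 16.
Extrapolated value = (16·A(h/2) − A(h)) / (16 − 1)
= (16·0.6883592 − 0.6892354) / 15
= 10.3245118 / 15 = 0.6883008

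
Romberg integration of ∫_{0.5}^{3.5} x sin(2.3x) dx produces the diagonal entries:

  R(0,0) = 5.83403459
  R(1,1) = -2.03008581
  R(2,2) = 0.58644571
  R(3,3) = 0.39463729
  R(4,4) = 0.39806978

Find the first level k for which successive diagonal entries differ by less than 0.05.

k = 4

|R(1,1) − R(0,0)| = 7.86412040 ≥ 0.05
|R(2,2) − R(1,1)| = 2.61653152 ≥ 0.05
|R(3,3) − R(2,2)| = 0.19180842 ≥ 0.05
|R(4,4) − R(3,3)| = 0.00343249 < 0.05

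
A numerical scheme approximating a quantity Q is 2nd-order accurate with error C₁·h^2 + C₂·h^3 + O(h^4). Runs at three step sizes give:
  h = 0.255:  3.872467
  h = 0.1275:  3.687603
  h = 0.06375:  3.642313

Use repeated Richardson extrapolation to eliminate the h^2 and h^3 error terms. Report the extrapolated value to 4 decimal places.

First eliminate the h^2 term (factor 2^2 = 4):
  B₁ = (4·3.687603 − 3.872467)/3 = 3.625982
  B₂ = (4·3.642313 − 3.687603)/3 = 3.627216
Then eliminate the h^3 term (factor 2^3 = 8):
  (8·3.627216 − 3.625982)/7 = 3.627392

3.6274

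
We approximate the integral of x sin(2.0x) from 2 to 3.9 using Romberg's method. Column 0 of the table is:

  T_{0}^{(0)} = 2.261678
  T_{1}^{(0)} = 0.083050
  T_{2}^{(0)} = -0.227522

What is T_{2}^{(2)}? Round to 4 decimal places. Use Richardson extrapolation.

Richardson extrapolation on the trapezoidal column (denominator 4−1=3):
T_{1}^{(1)} = 0.083050 + (0.083050 − 2.261678)/3 = -0.643159
T_{2}^{(1)} = (4·(-0.227522) − 0.083050) / 3 = -0.331046
T_{2}^{(2)} = (16·(-0.331046) − (-0.643159)) / 15 = -0.310238

-0.3102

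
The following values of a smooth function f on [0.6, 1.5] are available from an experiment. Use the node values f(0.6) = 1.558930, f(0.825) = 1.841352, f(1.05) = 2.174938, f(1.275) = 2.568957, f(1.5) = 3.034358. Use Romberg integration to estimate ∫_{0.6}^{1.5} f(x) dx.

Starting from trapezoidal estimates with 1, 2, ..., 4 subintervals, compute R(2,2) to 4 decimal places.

1.9938

R(0,0) (trapezoid, 1 panel, h=0.9000): 2.066980
R(1,0) (trapezoid, 2 panels, h=0.4500): 2.012212
R(2,0) (trapezoid, 4 panels, h=0.2250): 1.998425
R(1,1) = 2.012212 + (2.012212 − 2.066980)/3 = 1.993956
R(2,1) = 1.998425 + (1.998425 − 2.012212)/3 = 1.993829
R(2,2) = 1.993829 + (1.993829 − 1.993956)/15 = 1.993821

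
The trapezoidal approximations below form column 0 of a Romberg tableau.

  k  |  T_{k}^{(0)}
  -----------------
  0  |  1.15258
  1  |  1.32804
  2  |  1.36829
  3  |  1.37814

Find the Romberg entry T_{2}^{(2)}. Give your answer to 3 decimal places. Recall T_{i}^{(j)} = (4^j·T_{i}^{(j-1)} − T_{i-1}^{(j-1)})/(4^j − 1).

Richardson extrapolation on the trapezoidal column (denominator 4−1=3):
T_{1}^{(1)} = 1.32804 + (1.32804 − 1.15258)/3 = 1.38653
T_{2}^{(1)} = 1.36829 + (1.36829 − 1.32804)/3 = 1.38171
T_{2}^{(2)} = (16·1.38171 − 1.38653) / 15 = 1.38139

1.381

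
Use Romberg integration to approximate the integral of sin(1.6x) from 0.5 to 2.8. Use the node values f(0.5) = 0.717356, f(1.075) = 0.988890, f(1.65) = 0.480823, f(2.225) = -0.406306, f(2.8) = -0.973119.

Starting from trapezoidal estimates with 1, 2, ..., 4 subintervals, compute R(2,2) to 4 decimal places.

R(0,0) (trapezoid, 1 panel, h=2.3000): -0.294127
R(1,0) (trapezoid, 2 panels, h=1.1500): 0.405883
R(2,0) (trapezoid, 4 panels, h=0.5750): 0.537927
R(1,1) = 0.405883 + (0.405883 − (-0.294127))/3 = 0.639220
R(2,1) = 0.537927 + (0.537927 − 0.405883)/3 = 0.581942
R(2,2) = 0.581942 + (0.581942 − 0.639220)/15 = 0.578123

0.5781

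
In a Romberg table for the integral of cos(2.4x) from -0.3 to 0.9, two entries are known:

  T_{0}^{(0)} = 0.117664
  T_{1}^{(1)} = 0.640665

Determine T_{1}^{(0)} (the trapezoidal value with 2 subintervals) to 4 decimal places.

0.5099

From T_{1}^{(1)} = (4·T_{1}^{(0)} − T_{0}^{(0)})/3, solve for T_{1}^{(0)}:
4·T_{1}^{(0)} = 3·0.640665 + 0.117664 = 2.039659
T_{1}^{(0)} = 0.509915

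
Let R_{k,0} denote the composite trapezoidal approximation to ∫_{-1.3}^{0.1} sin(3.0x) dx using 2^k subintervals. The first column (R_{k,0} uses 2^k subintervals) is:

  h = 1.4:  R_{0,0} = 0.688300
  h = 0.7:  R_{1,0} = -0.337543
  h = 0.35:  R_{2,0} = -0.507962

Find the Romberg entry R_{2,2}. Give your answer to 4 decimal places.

Richardson extrapolation on the trapezoidal column (denominator 4−1=3):
R_{1,1} = -0.337543 + (-0.337543 − 0.688300)/3 = -0.679491
R_{2,1} = (4·(-0.507962) − (-0.337543)) / 3 = -0.564768
R_{2,2} = -0.564768 + (-0.564768 − (-0.679491))/15 = -0.557120

-0.5571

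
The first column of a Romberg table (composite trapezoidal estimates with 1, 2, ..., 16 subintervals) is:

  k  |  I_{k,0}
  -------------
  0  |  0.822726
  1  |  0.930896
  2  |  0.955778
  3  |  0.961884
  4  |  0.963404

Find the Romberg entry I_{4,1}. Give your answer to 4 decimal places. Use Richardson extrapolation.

Richardson extrapolation on the trapezoidal column (denominator 4−1=3):
I_{4,1} = (4·0.963404 − 0.961884) / 3 = 0.963911

0.9639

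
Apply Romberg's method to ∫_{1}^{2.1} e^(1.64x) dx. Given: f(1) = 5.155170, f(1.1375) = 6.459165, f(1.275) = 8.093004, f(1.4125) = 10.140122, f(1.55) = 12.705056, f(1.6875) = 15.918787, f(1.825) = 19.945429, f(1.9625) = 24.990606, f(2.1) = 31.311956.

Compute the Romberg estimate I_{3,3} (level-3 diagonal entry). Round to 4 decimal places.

15.9493

I_{0,0} (trapezoid, 1 panel, h=1.1000): 20.056919
I_{1,0} (trapezoid, 2 panels, h=0.5500): 17.016240
I_{2,0} (trapezoid, 4 panels, h=0.2750): 16.218689
I_{3,0} (trapezoid, 8 panels, h=0.1375): 16.016788
I_{1,1} = 17.016240 + (17.016240 − 20.056919)/3 = 16.002680
I_{2,1} = 16.218689 + (16.218689 − 17.016240)/3 = 15.952839
I_{3,1} = 16.016788 + (16.016788 − 16.218689)/3 = 15.949488
I_{2,2} = 15.952839 + (15.952839 − 16.002680)/15 = 15.949516
I_{3,2} = 15.949488 + (15.949488 − 15.952839)/15 = 15.949265
I_{3,3} = 15.949265 + (15.949265 − 15.949516)/63 = 15.949261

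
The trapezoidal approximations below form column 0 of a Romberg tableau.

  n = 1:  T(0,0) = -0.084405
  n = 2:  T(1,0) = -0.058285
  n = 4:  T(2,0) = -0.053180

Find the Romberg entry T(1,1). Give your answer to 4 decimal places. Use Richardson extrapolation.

Richardson extrapolation on the trapezoidal column (denominator 4−1=3):
T(1,1) = (4·(-0.058285) − (-0.084405)) / 3 = -0.049578

-0.0496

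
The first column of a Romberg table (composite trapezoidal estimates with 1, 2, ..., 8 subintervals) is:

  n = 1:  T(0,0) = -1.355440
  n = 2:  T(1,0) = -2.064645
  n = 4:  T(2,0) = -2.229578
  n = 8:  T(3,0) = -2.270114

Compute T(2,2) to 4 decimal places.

-2.2835

Richardson extrapolation on the trapezoidal column (denominator 4−1=3):
T(1,1) = (4·(-2.064645) − (-1.355440)) / 3 = -2.301047
T(2,1) = (4·(-2.229578) − (-2.064645)) / 3 = -2.284556
T(2,2) = (16·(-2.284556) − (-2.301047)) / 15 = -2.283457
(Column j=1 coincides with Simpson's rule on the same nodes.)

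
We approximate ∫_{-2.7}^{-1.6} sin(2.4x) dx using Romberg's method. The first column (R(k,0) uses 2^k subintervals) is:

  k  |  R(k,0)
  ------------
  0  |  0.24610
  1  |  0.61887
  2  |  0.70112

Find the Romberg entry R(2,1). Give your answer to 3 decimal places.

R(2,1) = (4·0.70112 − 0.61887) / 3 = 0.72854

0.729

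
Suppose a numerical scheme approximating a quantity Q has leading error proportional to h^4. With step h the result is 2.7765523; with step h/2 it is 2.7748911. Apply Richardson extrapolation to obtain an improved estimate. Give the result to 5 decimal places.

2.77478

The leading error scales as h^4; refining by a factor of 2 reduces it by 2^4 = 16.
Extrapolated value = (16·A(h/2) − A(h)) / (16 − 1)
= (16·2.7748911 − 2.7765523) / 15
= 41.6217053 / 15 = 2.7747804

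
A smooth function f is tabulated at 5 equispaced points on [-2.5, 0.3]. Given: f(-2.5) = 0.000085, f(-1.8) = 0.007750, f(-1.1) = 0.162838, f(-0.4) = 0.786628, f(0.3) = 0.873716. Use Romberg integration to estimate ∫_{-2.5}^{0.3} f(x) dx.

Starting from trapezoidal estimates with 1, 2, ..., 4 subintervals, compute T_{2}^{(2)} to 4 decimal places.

T_{0}^{(0)} (trapezoid, 1 panel, h=2.8000): 1.223321
T_{1}^{(0)} (trapezoid, 2 panels, h=1.4000): 0.839634
T_{2}^{(0)} (trapezoid, 4 panels, h=0.7000): 0.975882
T_{1}^{(1)} = 0.839634 + (0.839634 − 1.223321)/3 = 0.711738
T_{2}^{(1)} = 0.975882 + (0.975882 − 0.839634)/3 = 1.021298
T_{2}^{(2)} = 1.021298 + (1.021298 − 0.711738)/15 = 1.041935

1.0419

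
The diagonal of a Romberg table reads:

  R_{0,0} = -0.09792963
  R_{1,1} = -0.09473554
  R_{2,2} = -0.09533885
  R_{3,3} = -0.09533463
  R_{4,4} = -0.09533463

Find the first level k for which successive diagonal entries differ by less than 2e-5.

|R_{1,1} − R_{0,0}| = 0.00319409 ≥ 2e-5
|R_{2,2} − R_{1,1}| = 0.00060331 ≥ 2e-5
|R_{3,3} − R_{2,2}| = 0.00000422 < 2e-5

k = 3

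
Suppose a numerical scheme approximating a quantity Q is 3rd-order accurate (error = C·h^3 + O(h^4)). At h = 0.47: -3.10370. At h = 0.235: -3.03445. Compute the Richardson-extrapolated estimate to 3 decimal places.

-3.025

The leading error scales as h^3; refining by a factor of 2 reduces it by 2^3 = 8.
Extrapolated value = (8·A(h/2) − A(h)) / (8 − 1)
= (8·(-3.03445) − (-3.10370)) / 7
= -21.17190 / 7 = -3.02456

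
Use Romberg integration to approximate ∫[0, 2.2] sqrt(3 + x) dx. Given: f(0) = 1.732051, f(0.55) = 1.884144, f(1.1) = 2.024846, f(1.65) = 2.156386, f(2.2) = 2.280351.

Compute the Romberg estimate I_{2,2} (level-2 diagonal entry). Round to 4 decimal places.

4.4411

I_{0,0} (trapezoid, 1 panel, h=2.2000): 4.413642
I_{1,0} (trapezoid, 2 panels, h=1.1000): 4.434152
I_{2,0} (trapezoid, 4 panels, h=0.5500): 4.439367
I_{1,1} = 4.434152 + (4.434152 − 4.413642)/3 = 4.440989
I_{2,1} = 4.439367 + (4.439367 − 4.434152)/3 = 4.441105
I_{2,2} = 4.441105 + (4.441105 − 4.440989)/15 = 4.441113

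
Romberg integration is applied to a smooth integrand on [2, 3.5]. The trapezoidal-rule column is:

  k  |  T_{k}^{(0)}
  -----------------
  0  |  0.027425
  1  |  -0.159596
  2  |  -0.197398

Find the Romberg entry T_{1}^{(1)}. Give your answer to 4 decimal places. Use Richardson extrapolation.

T_{1}^{(1)} = -0.159596 + (-0.159596 − 0.027425)/3 = -0.221936
(Column j=1 coincides with Simpson's rule on the same nodes.)

-0.2219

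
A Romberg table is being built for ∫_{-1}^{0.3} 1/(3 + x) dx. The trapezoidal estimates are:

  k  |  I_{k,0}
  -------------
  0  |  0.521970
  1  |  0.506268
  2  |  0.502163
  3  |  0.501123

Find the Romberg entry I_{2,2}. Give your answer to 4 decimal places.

0.5008

Richardson extrapolation on the trapezoidal column (denominator 4−1=3):
I_{1,1} = (4·0.506268 − 0.521970) / 3 = 0.501034
I_{2,1} = (4·0.502163 − 0.506268) / 3 = 0.500795
I_{2,2} = 0.500795 + (0.500795 − 0.501034)/15 = 0.500779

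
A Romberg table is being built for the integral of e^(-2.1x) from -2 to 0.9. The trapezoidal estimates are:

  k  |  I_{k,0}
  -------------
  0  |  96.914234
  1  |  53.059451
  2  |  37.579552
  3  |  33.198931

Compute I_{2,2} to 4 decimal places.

32.0181

Richardson extrapolation on the trapezoidal column (denominator 4−1=3):
I_{1,1} = (4·53.059451 − 96.914234) / 3 = 38.441190
I_{2,1} = (4·37.579552 − 53.059451) / 3 = 32.419586
I_{2,2} = 32.419586 + (32.419586 − 38.441190)/15 = 32.018146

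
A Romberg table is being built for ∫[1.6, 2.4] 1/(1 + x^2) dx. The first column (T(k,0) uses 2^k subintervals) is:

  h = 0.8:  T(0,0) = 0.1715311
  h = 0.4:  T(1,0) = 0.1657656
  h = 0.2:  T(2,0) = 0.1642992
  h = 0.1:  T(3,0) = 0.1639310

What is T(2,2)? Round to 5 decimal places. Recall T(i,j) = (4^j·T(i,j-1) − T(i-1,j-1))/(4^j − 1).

Richardson extrapolation on the trapezoidal column (denominator 4−1=3):
T(1,1) = 0.1657656 + (0.1657656 − 0.1715311)/3 = 0.1638438
T(2,1) = (4·0.1642992 − 0.1657656) / 3 = 0.1638104
T(2,2) = 0.1638104 + (0.1638104 − 0.1638438)/15 = 0.1638082

0.16381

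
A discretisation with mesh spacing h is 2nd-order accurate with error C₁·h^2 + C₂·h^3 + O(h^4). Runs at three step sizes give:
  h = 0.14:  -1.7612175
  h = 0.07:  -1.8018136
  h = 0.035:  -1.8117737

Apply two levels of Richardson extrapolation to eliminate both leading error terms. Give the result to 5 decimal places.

First eliminate the h^2 term (factor 2^2 = 4):
  B₁ = (4·(-1.8018136) − (-1.7612175))/3 = -1.8153456
  B₂ = (4·(-1.8117737) − (-1.8018136))/3 = -1.8150937
Then eliminate the h^3 term (factor 2^3 = 8):
  (8·(-1.8150937) − (-1.8153456))/7 = -1.8150577

-1.81506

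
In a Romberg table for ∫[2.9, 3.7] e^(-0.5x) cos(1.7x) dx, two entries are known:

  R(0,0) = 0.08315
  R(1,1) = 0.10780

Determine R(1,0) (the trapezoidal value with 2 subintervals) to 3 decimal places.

0.102

From R(1,1) = (4·R(1,0) − R(0,0))/3, solve for R(1,0):
4·R(1,0) = 3·0.10780 + 0.08315 = 0.40655
R(1,0) = 0.10164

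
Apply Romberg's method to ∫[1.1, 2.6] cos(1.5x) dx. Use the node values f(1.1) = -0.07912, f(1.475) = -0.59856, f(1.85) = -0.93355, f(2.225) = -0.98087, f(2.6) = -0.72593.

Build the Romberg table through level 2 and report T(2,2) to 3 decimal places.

T(0,0) (trapezoid, 1 panel, h=1.5000): -0.60379
T(1,0) (trapezoid, 2 panels, h=0.7500): -1.00206
T(2,0) (trapezoid, 4 panels, h=0.3750): -1.09331
T(1,1) = -1.00206 + (-1.00206 − (-0.60379))/3 = -1.13482
T(2,1) = -1.09331 + (-1.09331 − (-1.00206))/3 = -1.12373
T(2,2) = -1.12373 + (-1.12373 − (-1.13482))/15 = -1.12299

-1.123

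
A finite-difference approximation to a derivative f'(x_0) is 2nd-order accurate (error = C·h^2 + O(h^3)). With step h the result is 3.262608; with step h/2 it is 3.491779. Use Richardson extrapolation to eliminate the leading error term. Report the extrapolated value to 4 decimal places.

The leading error scales as h^2; refining by a factor of 2 reduces it by 2^2 = 4.
Extrapolated value = (4·A(h/2) − A(h)) / (4 − 1)
= (4·3.491779 − 3.262608) / 3
= 10.704508 / 3 = 3.568169

3.5682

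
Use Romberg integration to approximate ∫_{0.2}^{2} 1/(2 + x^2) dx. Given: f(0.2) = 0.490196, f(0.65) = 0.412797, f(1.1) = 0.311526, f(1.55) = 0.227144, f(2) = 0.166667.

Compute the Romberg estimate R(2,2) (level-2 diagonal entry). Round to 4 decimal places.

0.5763

R(0,0) (trapezoid, 1 panel, h=1.8000): 0.591177
R(1,0) (trapezoid, 2 panels, h=0.9000): 0.575962
R(2,0) (trapezoid, 4 panels, h=0.4500): 0.575954
R(1,1) = 0.575962 + (0.575962 − 0.591177)/3 = 0.570890
R(2,1) = 0.575954 + (0.575954 − 0.575962)/3 = 0.575951
R(2,2) = 0.575951 + (0.575951 − 0.570890)/15 = 0.576288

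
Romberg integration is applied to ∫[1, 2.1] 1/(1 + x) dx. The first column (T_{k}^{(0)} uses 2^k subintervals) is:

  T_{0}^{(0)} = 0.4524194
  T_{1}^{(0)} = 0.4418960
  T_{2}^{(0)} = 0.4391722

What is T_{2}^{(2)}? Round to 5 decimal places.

0.43826

T_{1}^{(1)} = 0.4418960 + (0.4418960 − 0.4524194)/3 = 0.4383882
T_{2}^{(1)} = (4·0.4391722 − 0.4418960) / 3 = 0.4382643
T_{2}^{(2)} = 0.4382643 + (0.4382643 − 0.4383882)/15 = 0.4382560
(Column j=1 coincides with Simpson's rule on the same nodes.)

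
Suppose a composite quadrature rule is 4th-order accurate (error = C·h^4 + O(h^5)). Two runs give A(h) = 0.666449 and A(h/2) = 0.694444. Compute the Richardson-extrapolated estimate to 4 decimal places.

0.6963

The leading error scales as h^4; refining by a factor of 2 reduces it by 2^4 = 16.
Extrapolated value = (16·A(h/2) − A(h)) / (16 − 1)
= (16·0.694444 − 0.666449) / 15
= 10.444655 / 15 = 0.696310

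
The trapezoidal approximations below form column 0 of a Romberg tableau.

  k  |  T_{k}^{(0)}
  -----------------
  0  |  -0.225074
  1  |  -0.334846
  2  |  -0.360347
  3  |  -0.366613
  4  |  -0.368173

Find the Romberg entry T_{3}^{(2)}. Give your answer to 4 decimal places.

Richardson extrapolation on the trapezoidal column (denominator 4−1=3):
T_{2}^{(1)} = (4·(-0.360347) − (-0.334846)) / 3 = -0.368847
T_{3}^{(1)} = -0.366613 + (-0.366613 − (-0.360347))/3 = -0.368702
T_{3}^{(2)} = (16·(-0.368702) − (-0.368847)) / 15 = -0.368692

-0.3687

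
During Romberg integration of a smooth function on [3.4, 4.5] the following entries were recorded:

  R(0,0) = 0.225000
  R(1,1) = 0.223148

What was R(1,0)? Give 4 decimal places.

0.2236

From R(1,1) = (4·R(1,0) − R(0,0))/3, solve for R(1,0):
4·R(1,0) = 3·0.223148 + 0.225000 = 0.894444
R(1,0) = 0.223611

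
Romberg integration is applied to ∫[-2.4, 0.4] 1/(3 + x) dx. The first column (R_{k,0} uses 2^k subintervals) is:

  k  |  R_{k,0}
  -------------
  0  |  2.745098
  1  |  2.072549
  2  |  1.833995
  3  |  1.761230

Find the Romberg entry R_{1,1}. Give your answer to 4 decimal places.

R_{1,1} = 2.072549 + (2.072549 − 2.745098)/3 = 1.848366

1.8484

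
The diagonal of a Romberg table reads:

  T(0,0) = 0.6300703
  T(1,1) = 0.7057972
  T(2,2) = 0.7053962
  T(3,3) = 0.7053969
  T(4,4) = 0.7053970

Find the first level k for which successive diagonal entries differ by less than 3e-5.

k = 3

|T(1,1) − T(0,0)| = 0.0757269 ≥ 3e-5
|T(2,2) − T(1,1)| = 0.0004010 ≥ 3e-5
|T(3,3) − T(2,2)| = 0.0000007 < 3e-5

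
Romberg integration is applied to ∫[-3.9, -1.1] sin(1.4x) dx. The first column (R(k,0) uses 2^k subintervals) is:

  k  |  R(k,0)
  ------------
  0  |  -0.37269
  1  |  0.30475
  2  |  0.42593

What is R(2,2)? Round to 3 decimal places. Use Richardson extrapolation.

0.462

R(1,1) = 0.30475 + (0.30475 − (-0.37269))/3 = 0.53056
R(2,1) = 0.42593 + (0.42593 − 0.30475)/3 = 0.46632
R(2,2) = (16·0.46632 − 0.53056) / 15 = 0.46204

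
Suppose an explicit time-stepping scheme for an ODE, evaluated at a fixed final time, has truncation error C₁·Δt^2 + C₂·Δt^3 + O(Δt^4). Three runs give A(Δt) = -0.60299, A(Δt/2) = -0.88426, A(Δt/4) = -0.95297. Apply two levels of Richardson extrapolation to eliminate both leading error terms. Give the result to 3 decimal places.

-0.976

First eliminate the Δt^2 term (factor 2^2 = 4):
  B₁ = (4·(-0.88426) − (-0.60299))/3 = -0.97802
  B₂ = (4·(-0.95297) − (-0.88426))/3 = -0.97587
Then eliminate the Δt^3 term (factor 2^3 = 8):
  (8·(-0.97587) − (-0.97802))/7 = -0.97556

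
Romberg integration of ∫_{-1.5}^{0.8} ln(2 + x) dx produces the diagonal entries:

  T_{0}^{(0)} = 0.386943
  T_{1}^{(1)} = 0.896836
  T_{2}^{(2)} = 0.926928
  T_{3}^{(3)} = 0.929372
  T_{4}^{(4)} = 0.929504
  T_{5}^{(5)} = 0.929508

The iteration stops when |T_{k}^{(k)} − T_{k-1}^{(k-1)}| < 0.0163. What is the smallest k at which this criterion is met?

k = 3

|T_{1}^{(1)} − T_{0}^{(0)}| = 0.509893 ≥ 0.0163
|T_{2}^{(2)} − T_{1}^{(1)}| = 0.030092 ≥ 0.0163
|T_{3}^{(3)} − T_{2}^{(2)}| = 0.002444 < 0.0163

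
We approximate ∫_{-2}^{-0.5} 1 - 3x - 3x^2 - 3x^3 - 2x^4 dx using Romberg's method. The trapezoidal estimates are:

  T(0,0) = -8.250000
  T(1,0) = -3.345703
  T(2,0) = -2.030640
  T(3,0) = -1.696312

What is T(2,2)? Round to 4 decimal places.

-1.5844

T(1,1) = (4·(-3.345703) − (-8.250000)) / 3 = -1.710937
T(2,1) = (4·(-2.030640) − (-3.345703)) / 3 = -1.592286
T(2,2) = (16·(-1.592286) − (-1.710937)) / 15 = -1.584376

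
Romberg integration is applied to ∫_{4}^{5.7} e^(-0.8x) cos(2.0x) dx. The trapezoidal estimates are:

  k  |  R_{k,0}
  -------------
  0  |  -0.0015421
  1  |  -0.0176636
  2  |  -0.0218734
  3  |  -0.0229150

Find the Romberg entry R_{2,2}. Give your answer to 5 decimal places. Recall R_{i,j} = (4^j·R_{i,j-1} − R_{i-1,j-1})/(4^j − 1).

-0.02329

R_{1,1} = (4·(-0.0176636) − (-0.0015421)) / 3 = -0.0230374
R_{2,1} = -0.0218734 + (-0.0218734 − (-0.0176636))/3 = -0.0232767
R_{2,2} = (16·(-0.0232767) − (-0.0230374)) / 15 = -0.0232927
(Column j=1 coincides with Simpson's rule on the same nodes.)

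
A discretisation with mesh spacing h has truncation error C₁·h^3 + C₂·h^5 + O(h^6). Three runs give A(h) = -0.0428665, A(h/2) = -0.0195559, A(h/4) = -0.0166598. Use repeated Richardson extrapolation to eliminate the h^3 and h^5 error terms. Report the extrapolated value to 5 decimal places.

First eliminate the h^3 term (factor 2^3 = 8):
  B₁ = (8·(-0.0195559) − (-0.0428665))/7 = -0.0162258
  B₂ = (8·(-0.0166598) − (-0.0195559))/7 = -0.0162461
Then eliminate the h^5 term (factor 2^5 = 32):
  (32·(-0.0162461) − (-0.0162258))/31 = -0.0162468

-0.01625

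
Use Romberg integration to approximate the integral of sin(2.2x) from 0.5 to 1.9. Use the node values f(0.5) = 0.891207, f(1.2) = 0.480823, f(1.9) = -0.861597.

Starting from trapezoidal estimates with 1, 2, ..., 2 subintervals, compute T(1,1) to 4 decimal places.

0.4557

T(0,0) (trapezoid, 1 panel, h=1.4000): 0.020727
T(1,0) (trapezoid, 2 panels, h=0.7000): 0.346940
T(1,1) = 0.346940 + (0.346940 − 0.020727)/3 = 0.455678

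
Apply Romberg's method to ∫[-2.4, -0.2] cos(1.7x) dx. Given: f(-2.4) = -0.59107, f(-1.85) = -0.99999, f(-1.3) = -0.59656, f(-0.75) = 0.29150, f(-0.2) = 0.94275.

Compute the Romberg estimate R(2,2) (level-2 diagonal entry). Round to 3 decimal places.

-0.669

R(0,0) (trapezoid, 1 panel, h=2.2000): 0.38685
R(1,0) (trapezoid, 2 panels, h=1.1000): -0.46279
R(2,0) (trapezoid, 4 panels, h=0.5500): -0.62107
R(1,1) = -0.46279 + (-0.46279 − 0.38685)/3 = -0.74600
R(2,1) = -0.62107 + (-0.62107 − (-0.46279))/3 = -0.67383
R(2,2) = -0.67383 + (-0.67383 − (-0.74600))/15 = -0.66902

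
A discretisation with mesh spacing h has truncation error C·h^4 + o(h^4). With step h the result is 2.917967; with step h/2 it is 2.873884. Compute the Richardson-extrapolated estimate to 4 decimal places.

The leading error scales as h^4; refining by a factor of 2 reduces it by 2^4 = 16.
Extrapolated value = (16·A(h/2) − A(h)) / (16 − 1)
= (16·2.873884 − 2.917967) / 15
= 43.064177 / 15 = 2.870945

2.8709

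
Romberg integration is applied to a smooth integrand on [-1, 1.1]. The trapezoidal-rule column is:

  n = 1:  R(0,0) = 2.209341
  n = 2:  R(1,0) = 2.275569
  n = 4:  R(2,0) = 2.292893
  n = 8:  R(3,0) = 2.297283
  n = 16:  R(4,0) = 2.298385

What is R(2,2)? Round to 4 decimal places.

2.2987

Richardson extrapolation on the trapezoidal column (denominator 4−1=3):
R(1,1) = (4·2.275569 − 2.209341) / 3 = 2.297645
R(2,1) = (4·2.292893 − 2.275569) / 3 = 2.298668
R(2,2) = (16·2.298668 − 2.297645) / 15 = 2.298736
(Column j=1 coincides with Simpson's rule on the same nodes.)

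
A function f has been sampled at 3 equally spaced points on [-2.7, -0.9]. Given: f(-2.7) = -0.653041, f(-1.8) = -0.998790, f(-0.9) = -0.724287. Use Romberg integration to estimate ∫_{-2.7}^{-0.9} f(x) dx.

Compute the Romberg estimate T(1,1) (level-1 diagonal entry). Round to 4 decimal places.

T(0,0) (trapezoid, 1 panel, h=1.8000): -1.239595
T(1,0) (trapezoid, 2 panels, h=0.9000): -1.518709
T(1,1) = -1.518709 + (-1.518709 − (-1.239595))/3 = -1.611747

-1.6117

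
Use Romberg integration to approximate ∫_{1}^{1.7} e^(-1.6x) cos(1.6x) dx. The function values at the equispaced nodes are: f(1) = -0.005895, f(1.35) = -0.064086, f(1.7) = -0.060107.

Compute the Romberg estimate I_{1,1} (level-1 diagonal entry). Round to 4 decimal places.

I_{0,0} (trapezoid, 1 panel, h=0.7000): -0.023101
I_{1,0} (trapezoid, 2 panels, h=0.3500): -0.033980
I_{1,1} = -0.033980 + (-0.033980 − (-0.023101))/3 = -0.037606

-0.0376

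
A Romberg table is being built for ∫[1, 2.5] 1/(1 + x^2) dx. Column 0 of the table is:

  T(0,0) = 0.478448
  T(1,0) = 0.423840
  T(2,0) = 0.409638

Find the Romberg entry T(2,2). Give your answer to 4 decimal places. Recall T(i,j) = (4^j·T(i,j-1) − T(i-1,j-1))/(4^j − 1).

0.4049

Richardson extrapolation on the trapezoidal column (denominator 4−1=3):
T(1,1) = 0.423840 + (0.423840 − 0.478448)/3 = 0.405637
T(2,1) = 0.409638 + (0.409638 − 0.423840)/3 = 0.404904
T(2,2) = 0.404904 + (0.404904 − 0.405637)/15 = 0.404855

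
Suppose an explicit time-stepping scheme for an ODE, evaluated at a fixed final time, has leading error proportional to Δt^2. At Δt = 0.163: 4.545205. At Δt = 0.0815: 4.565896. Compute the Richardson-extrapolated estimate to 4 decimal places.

The leading error scales as Δt^2; refining by a factor of 2 reduces it by 2^2 = 4.
Extrapolated value = (4·A(Δt/2) − A(Δt)) / (4 − 1)
= (4·4.565896 − 4.545205) / 3
= 13.718379 / 3 = 4.572793

4.5728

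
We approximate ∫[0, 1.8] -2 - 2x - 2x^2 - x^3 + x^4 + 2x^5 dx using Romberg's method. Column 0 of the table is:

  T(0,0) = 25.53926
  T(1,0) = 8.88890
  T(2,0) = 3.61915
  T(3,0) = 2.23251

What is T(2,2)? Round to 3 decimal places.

1.764

Richardson extrapolation on the trapezoidal column (denominator 4−1=3):
T(1,1) = (4·8.88890 − 25.53926) / 3 = 3.33878
T(2,1) = (4·3.61915 − 8.88890) / 3 = 1.86257
T(2,2) = 1.86257 + (1.86257 − 3.33878)/15 = 1.76416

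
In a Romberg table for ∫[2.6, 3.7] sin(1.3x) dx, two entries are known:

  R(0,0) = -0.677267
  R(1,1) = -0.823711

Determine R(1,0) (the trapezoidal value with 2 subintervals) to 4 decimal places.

-0.7871

From R(1,1) = (4·R(1,0) − R(0,0))/3, solve for R(1,0):
4·R(1,0) = 3·(-0.823711) + (-0.677267) = -3.148400
R(1,0) = -0.787100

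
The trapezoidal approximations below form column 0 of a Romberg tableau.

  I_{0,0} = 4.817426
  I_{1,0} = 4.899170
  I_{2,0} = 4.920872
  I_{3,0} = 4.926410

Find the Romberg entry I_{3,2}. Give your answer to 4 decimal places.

4.9283

Richardson extrapolation on the trapezoidal column (denominator 4−1=3):
I_{2,1} = 4.920872 + (4.920872 − 4.899170)/3 = 4.928106
I_{3,1} = (4·4.926410 − 4.920872) / 3 = 4.928256
I_{3,2} = (16·4.928256 − 4.928106) / 15 = 4.928266
(Column j=1 coincides with Simpson's rule on the same nodes.)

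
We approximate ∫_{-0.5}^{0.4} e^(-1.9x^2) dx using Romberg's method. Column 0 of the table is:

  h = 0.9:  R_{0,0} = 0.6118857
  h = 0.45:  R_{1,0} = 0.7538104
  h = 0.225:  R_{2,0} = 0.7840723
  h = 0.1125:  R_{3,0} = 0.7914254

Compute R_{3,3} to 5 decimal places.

Richardson extrapolation on the trapezoidal column (denominator 4−1=3):
R_{1,1} = (4·0.7538104 − 0.6118857) / 3 = 0.8011186
R_{2,1} = (4·0.7840723 − 0.7538104) / 3 = 0.7941596
R_{3,1} = 0.7914254 + (0.7914254 − 0.7840723)/3 = 0.7938764
R_{2,2} = (16·0.7941596 − 0.8011186) / 15 = 0.7936957
R_{3,2} = (16·0.7938764 − 0.7941596) / 15 = 0.7938575
R_{3,3} = (64·0.7938575 − 0.7936957) / 63 = 0.7938601

0.79386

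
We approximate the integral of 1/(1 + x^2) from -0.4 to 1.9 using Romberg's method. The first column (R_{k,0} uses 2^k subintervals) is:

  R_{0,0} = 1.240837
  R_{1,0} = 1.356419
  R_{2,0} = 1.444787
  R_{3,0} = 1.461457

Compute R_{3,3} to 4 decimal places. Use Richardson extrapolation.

Richardson extrapolation on the trapezoidal column (denominator 4−1=3):
R_{1,1} = (4·1.356419 − 1.240837) / 3 = 1.394946
R_{2,1} = 1.444787 + (1.444787 − 1.356419)/3 = 1.474243
R_{3,1} = 1.461457 + (1.461457 − 1.444787)/3 = 1.467014
R_{2,2} = 1.474243 + (1.474243 − 1.394946)/15 = 1.479529
R_{3,2} = 1.467014 + (1.467014 − 1.474243)/15 = 1.466532
R_{3,3} = 1.466532 + (1.466532 − 1.479529)/63 = 1.466326

1.4663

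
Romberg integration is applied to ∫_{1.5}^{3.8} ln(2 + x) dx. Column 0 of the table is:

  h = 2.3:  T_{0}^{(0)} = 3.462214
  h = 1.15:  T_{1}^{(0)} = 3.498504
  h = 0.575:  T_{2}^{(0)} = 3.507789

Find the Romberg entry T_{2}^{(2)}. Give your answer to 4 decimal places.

T_{1}^{(1)} = (4·3.498504 − 3.462214) / 3 = 3.510601
T_{2}^{(1)} = (4·3.507789 − 3.498504) / 3 = 3.510884
T_{2}^{(2)} = (16·3.510884 − 3.510601) / 15 = 3.510903
(Column j=1 coincides with Simpson's rule on the same nodes.)

3.5109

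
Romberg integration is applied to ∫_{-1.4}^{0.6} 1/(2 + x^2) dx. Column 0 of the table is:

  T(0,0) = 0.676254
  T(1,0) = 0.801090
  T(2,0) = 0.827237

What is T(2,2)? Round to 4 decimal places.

T(1,1) = (4·0.801090 − 0.676254) / 3 = 0.842702
T(2,1) = (4·0.827237 − 0.801090) / 3 = 0.835953
T(2,2) = 0.835953 + (0.835953 − 0.842702)/15 = 0.835503
(Column j=1 coincides with Simpson's rule on the same nodes.)

0.8355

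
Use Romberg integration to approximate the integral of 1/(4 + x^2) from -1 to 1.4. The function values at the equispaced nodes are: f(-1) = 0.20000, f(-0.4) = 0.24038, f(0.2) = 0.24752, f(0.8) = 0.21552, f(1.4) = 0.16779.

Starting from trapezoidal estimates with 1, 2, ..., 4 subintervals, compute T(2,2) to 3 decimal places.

T(0,0) (trapezoid, 1 panel, h=2.4000): 0.44135
T(1,0) (trapezoid, 2 panels, h=1.2000): 0.51770
T(2,0) (trapezoid, 4 panels, h=0.6000): 0.53239
T(1,1) = 0.51770 + (0.51770 − 0.44135)/3 = 0.54315
T(2,1) = 0.53239 + (0.53239 − 0.51770)/3 = 0.53729
T(2,2) = 0.53729 + (0.53729 − 0.54315)/15 = 0.53690

0.537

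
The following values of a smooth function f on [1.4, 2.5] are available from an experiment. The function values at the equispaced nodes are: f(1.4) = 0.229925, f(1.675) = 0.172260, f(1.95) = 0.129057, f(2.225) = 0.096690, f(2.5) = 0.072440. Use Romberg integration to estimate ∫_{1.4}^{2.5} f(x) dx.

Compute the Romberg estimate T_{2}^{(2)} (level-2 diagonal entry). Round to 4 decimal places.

T_{0}^{(0)} (trapezoid, 1 panel, h=1.1000): 0.166301
T_{1}^{(0)} (trapezoid, 2 panels, h=0.5500): 0.154132
T_{2}^{(0)} (trapezoid, 4 panels, h=0.2750): 0.151027
T_{1}^{(1)} = 0.154132 + (0.154132 − 0.166301)/3 = 0.150076
T_{2}^{(1)} = 0.151027 + (0.151027 − 0.154132)/3 = 0.149992
T_{2}^{(2)} = 0.149992 + (0.149992 − 0.150076)/15 = 0.149986

0.1500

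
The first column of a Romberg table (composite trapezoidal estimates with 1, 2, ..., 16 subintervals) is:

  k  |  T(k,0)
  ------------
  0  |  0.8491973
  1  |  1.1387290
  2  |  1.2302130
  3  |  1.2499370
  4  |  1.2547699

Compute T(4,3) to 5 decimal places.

T(2,1) = (4·1.2302130 − 1.1387290) / 3 = 1.2607077
T(3,1) = 1.2499370 + (1.2499370 − 1.2302130)/3 = 1.2565117
T(4,1) = 1.2547699 + (1.2547699 − 1.2499370)/3 = 1.2563809
T(3,2) = 1.2565117 + (1.2565117 − 1.2607077)/15 = 1.2562320
T(4,2) = (16·1.2563809 − 1.2565117) / 15 = 1.2563722
T(4,3) = (64·1.2563722 − 1.2562320) / 63 = 1.2563744

1.25637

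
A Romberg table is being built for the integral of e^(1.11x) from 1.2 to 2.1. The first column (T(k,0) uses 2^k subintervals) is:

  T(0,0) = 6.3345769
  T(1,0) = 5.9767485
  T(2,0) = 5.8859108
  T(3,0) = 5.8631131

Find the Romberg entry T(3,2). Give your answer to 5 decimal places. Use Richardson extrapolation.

Richardson extrapolation on the trapezoidal column (denominator 4−1=3):
T(2,1) = 5.8859108 + (5.8859108 − 5.9767485)/3 = 5.8556316
T(3,1) = 5.8631131 + (5.8631131 − 5.8859108)/3 = 5.8555139
T(3,2) = (16·5.8555139 − 5.8556316) / 15 = 5.8555061

5.85551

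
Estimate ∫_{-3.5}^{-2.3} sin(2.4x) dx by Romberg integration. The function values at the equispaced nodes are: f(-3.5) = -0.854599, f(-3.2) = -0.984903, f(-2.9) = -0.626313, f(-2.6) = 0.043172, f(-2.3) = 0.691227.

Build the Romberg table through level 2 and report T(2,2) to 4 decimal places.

T(0,0) (trapezoid, 1 panel, h=1.2000): -0.098023
T(1,0) (trapezoid, 2 panels, h=0.6000): -0.424799
T(2,0) (trapezoid, 4 panels, h=0.3000): -0.494919
T(1,1) = -0.424799 + (-0.424799 − (-0.098023))/3 = -0.533724
T(2,1) = -0.494919 + (-0.494919 − (-0.424799))/3 = -0.518292
T(2,2) = -0.518292 + (-0.518292 − (-0.533724))/15 = -0.517263

-0.5173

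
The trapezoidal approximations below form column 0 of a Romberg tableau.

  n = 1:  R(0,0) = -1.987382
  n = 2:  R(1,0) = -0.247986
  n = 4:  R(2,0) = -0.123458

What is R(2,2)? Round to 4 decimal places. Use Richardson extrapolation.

Richardson extrapolation on the trapezoidal column (denominator 4−1=3):
R(1,1) = -0.247986 + (-0.247986 − (-1.987382))/3 = 0.331813
R(2,1) = (4·(-0.123458) − (-0.247986)) / 3 = -0.081949
R(2,2) = (16·(-0.081949) − 0.331813) / 15 = -0.109533

-0.1095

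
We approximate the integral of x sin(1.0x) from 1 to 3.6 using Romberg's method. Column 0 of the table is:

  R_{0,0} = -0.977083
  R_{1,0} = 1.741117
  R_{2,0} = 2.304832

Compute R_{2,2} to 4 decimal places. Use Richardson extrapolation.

2.4824

Richardson extrapolation on the trapezoidal column (denominator 4−1=3):
R_{1,1} = (4·1.741117 − (-0.977083)) / 3 = 2.647184
R_{2,1} = 2.304832 + (2.304832 − 1.741117)/3 = 2.492737
R_{2,2} = (16·2.492737 − 2.647184) / 15 = 2.482441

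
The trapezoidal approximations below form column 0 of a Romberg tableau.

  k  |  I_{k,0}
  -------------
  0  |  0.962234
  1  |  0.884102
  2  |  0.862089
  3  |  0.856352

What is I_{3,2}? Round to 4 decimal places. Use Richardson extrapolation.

Richardson extrapolation on the trapezoidal column (denominator 4−1=3):
I_{2,1} = 0.862089 + (0.862089 − 0.884102)/3 = 0.854751
I_{3,1} = 0.856352 + (0.856352 − 0.862089)/3 = 0.854440
I_{3,2} = (16·0.854440 − 0.854751) / 15 = 0.854419

0.8544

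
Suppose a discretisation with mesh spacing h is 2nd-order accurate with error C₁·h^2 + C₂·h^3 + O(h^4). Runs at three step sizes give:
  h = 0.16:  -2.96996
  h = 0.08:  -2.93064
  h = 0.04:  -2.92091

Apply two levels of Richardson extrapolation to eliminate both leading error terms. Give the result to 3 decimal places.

First eliminate the h^2 term (factor 2^2 = 4):
  B₁ = (4·(-2.93064) − (-2.96996))/3 = -2.91753
  B₂ = (4·(-2.92091) − (-2.93064))/3 = -2.91767
Then eliminate the h^3 term (factor 2^3 = 8):
  (8·(-2.91767) − (-2.91753))/7 = -2.91769

-2.918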